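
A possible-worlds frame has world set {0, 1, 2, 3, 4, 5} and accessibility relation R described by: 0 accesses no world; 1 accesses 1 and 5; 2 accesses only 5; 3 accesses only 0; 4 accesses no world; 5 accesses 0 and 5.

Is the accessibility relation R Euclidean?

Euclidean: no — 1 R 5 and 1 R 1, but not 5 R 1.

No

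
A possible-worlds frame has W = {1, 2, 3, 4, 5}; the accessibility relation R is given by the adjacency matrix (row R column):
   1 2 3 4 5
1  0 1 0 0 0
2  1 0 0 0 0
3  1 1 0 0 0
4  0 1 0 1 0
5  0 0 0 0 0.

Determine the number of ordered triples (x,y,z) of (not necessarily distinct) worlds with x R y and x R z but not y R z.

Enumerating: (1,2,2), (2,1,1), (3,1,1), (3,2,2), (4,2,2), (4,2,4).

6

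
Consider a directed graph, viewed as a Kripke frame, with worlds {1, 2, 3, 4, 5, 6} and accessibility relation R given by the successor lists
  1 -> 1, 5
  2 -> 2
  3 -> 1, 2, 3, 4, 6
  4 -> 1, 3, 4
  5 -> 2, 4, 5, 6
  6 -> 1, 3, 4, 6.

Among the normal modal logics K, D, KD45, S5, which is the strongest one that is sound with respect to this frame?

D

Serial (axiom D): yes — every world has a successor (e.g. 1 R 1).
Euclidean (axiom 5): no — 3 R 1 and 3 R 2, but not 1 R 2.
Transitive (axiom 4): no — 1 R 5 and 5 R 2, but not 1 R 2.
Reflexive (axiom T): yes — every world is R-related to itself.
So F validates K, D; KD45 would additionally require R to be Euclidean and transitive. The strongest is D.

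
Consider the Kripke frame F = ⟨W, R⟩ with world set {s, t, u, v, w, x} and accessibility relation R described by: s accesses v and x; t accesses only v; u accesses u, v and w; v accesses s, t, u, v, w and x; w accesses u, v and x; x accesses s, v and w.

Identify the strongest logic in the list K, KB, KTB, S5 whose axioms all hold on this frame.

Symmetric (axiom B): yes — every pair in R has its reverse in R.
Reflexive (axiom T): no — s is not related to itself.
Euclidean (axiom 5): no — v R s and v R t, but not s R t.
So F validates K, KB; KTB would additionally require R to be reflexive. The strongest is KB.

KB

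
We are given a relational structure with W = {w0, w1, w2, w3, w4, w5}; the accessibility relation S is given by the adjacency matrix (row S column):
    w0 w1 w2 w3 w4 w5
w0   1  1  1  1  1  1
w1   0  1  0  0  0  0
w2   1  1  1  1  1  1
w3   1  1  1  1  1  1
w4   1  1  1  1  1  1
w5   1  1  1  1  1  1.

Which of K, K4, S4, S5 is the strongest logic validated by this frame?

Transitive (axiom 4): yes — every two-step S-path is closed by a direct edge.
Reflexive (axiom T): yes — every world is S-related to itself.
Euclidean (axiom 5): no — w0 S w1 and w0 S w2, but not w1 S w2.
So F validates K, K4, S4; S5 would additionally require S to be Euclidean. The strongest is S4.

S4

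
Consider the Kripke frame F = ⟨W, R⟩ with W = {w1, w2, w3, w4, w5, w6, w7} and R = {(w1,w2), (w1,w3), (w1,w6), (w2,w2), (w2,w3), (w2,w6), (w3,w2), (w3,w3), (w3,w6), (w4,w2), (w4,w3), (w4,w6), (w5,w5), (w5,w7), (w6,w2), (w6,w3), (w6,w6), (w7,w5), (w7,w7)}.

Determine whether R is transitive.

Yes

Transitive: yes — every two-step R-path is closed by a direct edge.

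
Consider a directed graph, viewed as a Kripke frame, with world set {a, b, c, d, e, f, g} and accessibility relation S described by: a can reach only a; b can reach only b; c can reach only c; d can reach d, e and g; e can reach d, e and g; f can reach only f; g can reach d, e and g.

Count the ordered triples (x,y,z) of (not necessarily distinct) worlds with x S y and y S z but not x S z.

S is transitive; there are no such tuples.

0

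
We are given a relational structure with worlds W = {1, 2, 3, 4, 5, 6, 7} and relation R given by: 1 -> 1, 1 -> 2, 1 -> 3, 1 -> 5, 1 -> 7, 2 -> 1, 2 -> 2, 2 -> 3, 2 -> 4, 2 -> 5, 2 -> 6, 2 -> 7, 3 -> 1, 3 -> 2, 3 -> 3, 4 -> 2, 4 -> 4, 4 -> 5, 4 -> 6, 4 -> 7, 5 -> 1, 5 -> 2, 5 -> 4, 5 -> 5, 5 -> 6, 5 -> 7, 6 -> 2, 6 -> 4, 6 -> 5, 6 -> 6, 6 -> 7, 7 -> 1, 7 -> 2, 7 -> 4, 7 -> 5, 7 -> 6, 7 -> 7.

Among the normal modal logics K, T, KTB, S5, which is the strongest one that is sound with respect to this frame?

Reflexive (axiom T): yes — every world is R-related to itself.
Symmetric (axiom B): yes — every pair in R has its reverse in R.
Euclidean (axiom 5): no — 1 R 3 and 1 R 5, but not 3 R 5.
So F validates K, T, KTB; S5 would additionally require R to be Euclidean. The strongest is KTB.

KTB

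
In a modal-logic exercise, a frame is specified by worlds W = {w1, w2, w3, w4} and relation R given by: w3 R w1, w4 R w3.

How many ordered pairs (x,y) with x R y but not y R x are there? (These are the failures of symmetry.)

Enumerating: (w3,w1), (w4,w3).

2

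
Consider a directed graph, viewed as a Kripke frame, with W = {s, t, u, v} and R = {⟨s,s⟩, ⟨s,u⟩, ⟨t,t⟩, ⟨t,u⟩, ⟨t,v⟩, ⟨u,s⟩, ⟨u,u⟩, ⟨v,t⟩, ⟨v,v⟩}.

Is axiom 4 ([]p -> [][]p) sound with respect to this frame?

Axiom 4 corresponds to the accessibility relation being transitive.
Transitive: no — t R u and u R s, but not t R s.

No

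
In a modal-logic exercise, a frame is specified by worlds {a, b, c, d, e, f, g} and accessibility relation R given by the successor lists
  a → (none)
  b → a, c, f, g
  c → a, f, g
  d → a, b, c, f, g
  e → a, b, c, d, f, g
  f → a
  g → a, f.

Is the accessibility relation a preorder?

Reflexive: no — a is not related to itself.
Transitive: yes — every two-step R-path is closed by a direct edge.
So R is not a preorder.

No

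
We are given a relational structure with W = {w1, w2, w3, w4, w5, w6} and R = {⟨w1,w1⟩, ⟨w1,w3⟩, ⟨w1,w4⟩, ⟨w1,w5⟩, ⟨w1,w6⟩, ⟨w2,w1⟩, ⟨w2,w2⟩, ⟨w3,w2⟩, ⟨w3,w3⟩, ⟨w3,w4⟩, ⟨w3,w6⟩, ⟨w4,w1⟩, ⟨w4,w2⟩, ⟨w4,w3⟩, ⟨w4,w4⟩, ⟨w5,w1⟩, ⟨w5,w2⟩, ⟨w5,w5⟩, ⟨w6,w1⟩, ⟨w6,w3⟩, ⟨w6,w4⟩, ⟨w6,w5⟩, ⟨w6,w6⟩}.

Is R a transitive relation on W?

Transitive: no — w1 R w3 and w3 R w2, but not w1 R w2.

No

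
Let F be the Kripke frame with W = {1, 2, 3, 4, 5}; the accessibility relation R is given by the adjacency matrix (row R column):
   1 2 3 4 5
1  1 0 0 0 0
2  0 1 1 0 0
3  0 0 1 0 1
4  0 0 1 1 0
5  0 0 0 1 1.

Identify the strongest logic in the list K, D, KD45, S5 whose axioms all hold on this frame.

Serial (axiom D): yes — every world has a successor (e.g. 1 R 1).
Euclidean (axiom 5): no — 2 R 3 and 2 R 2, but not 3 R 2.
Transitive (axiom 4): no — 2 R 3 and 3 R 5, but not 2 R 5.
Reflexive (axiom T): yes — every world is R-related to itself.
So F validates K, D; KD45 would additionally require R to be Euclidean and transitive. The strongest is D.

D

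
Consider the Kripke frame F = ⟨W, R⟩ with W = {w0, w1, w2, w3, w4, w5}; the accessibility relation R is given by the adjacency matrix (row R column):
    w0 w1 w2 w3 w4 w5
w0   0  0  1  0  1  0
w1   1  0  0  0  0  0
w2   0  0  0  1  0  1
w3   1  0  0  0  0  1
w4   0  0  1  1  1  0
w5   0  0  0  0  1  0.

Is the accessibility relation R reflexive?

No

Reflexive: no — w0 is not related to itself.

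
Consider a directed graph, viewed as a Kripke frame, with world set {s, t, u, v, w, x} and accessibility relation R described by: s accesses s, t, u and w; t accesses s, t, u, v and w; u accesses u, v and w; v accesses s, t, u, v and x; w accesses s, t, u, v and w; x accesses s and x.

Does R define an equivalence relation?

No

Reflexive: yes — every world is R-related to itself.
Symmetric: no — s R u but not u R s.
Transitive: no — s R t and t R v, but not s R v.
So R is not an equivalence relation.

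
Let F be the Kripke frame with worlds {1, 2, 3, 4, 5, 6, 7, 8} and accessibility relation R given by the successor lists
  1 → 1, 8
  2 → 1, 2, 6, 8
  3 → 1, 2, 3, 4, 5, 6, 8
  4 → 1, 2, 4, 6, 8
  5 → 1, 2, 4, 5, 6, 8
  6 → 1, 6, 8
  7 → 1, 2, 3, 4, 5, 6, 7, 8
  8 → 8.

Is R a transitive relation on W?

Transitive: yes — every two-step R-path is closed by a direct edge.

Yes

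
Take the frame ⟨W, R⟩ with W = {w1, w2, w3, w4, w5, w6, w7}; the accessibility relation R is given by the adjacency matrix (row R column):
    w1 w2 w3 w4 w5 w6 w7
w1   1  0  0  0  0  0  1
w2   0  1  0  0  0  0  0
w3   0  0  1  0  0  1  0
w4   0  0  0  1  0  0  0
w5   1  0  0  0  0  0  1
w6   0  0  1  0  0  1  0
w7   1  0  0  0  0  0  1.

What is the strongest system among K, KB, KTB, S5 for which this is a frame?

Symmetric (axiom B): no — w5 R w1 but not w1 R w5.
Reflexive (axiom T): no — w5 is not related to itself.
Euclidean (axiom 5): yes — any two successors of a common world are R-related.
So F validates K; KB would additionally require R to be symmetric. The strongest is K.

K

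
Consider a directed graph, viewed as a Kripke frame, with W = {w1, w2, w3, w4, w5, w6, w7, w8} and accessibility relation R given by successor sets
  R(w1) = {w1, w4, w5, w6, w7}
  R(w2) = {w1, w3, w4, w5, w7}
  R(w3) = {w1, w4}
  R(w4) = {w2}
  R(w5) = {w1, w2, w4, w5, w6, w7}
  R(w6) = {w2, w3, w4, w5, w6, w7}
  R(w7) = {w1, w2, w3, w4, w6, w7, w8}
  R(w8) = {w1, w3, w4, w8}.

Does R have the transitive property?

Transitive: no — w1 R w4 and w4 R w2, but not w1 R w2.

No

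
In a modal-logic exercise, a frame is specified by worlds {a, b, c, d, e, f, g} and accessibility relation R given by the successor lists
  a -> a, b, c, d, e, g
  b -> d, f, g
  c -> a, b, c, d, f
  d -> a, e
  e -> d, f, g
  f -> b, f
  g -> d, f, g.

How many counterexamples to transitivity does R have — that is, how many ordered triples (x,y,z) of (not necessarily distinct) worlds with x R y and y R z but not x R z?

26

Enumerating: (a,b,f), (a,c,f), (a,e,f), (a,g,f), (b,d,a), (b,d,e), (b,f,b), (c,a,e), (c,a,g), (c,b,g), (c,d,e), (d,a,b), … and 14 more.
Total: 26.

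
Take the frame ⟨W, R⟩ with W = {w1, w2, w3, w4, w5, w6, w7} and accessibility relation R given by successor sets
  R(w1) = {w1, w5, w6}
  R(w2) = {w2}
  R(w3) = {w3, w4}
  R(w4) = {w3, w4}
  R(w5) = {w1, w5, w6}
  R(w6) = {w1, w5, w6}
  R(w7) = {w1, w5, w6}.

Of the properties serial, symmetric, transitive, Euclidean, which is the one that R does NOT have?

Serial: yes — every world has a successor (e.g. w1 R w1).
Symmetric: no — w7 R w1 but not w1 R w7.
Transitive: yes — every two-step R-path is closed by a direct edge.
Euclidean: yes — any two successors of a common world are R-related.
Only symmetric fails.

symmetric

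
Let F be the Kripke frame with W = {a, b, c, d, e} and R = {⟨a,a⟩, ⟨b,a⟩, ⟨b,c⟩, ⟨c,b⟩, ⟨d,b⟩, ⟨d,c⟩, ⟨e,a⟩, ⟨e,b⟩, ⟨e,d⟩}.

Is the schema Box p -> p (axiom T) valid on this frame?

No

The schema T characterises exactly the reflexive frames.
Reflexive: no — b is not related to itself.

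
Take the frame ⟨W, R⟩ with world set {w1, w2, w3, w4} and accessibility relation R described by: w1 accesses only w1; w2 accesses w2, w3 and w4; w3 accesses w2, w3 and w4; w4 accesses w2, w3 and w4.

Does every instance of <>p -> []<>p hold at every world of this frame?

Yes

The schema 5 characterises exactly the Euclidean frames.
Euclidean: yes — any two successors of a common world are R-related.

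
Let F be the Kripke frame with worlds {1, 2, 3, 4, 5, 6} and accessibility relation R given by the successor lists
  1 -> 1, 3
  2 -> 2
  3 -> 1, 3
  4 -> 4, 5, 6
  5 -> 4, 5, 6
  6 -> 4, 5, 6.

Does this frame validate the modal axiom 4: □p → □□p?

The schema 4 characterises exactly the transitive frames.
Transitive: yes — every two-step R-path is closed by a direct edge.

Yes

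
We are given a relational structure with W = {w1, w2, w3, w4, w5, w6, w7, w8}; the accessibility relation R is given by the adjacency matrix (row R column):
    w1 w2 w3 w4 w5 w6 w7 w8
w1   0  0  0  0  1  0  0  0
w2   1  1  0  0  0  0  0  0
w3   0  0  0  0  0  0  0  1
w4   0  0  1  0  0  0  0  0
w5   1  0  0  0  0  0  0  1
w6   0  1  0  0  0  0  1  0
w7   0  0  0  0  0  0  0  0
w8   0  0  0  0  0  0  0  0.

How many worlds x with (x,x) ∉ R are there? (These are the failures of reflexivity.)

Enumerating: w1, w3, w4, w5, w6, w7, w8.

7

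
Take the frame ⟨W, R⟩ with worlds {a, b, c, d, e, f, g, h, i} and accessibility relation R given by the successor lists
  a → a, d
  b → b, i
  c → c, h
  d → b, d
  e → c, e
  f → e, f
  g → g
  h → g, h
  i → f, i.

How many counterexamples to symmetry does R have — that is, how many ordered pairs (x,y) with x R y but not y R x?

Enumerating: (a,d), (b,i), (c,h), (d,b), (e,c), (f,e), (h,g), (i,f).

8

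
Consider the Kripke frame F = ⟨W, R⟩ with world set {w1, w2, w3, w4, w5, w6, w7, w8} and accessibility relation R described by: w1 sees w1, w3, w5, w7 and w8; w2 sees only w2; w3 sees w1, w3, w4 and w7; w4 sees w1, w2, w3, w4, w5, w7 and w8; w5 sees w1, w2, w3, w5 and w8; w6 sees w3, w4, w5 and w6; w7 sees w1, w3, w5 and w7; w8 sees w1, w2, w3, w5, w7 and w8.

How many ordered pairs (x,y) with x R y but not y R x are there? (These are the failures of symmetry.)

14

Enumerating: (w4,w1), (w4,w2), (w4,w5), (w4,w7), (w4,w8), (w5,w2), (w5,w3), (w6,w3), (w6,w4), (w6,w5), (w7,w5), (w8,w2), (w8,w3), (w8,w7).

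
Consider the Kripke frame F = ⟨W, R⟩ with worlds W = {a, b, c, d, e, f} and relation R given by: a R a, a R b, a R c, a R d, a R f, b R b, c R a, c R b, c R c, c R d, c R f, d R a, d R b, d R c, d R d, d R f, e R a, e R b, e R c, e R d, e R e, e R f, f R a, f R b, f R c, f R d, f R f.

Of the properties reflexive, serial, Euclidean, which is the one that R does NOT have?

Euclidean

Reflexive: yes — every world is R-related to itself.
Serial: yes — every world has a successor (e.g. a R a).
Euclidean: no — a R b and a R c, but not b R c.
Only Euclidean fails.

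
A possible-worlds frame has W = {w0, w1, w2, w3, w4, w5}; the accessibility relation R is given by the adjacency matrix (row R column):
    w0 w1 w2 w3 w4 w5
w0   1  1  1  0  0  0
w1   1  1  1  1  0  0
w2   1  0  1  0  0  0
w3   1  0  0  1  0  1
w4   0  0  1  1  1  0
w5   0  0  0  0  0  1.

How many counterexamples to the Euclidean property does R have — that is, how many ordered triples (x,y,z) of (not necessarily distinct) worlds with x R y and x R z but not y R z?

Enumerating: (w0,w2,w1), (w1,w0,w3), (w1,w2,w1), (w1,w2,w3), (w1,w3,w1), (w1,w3,w2), (w3,w0,w3), (w3,w0,w5), (w3,w5,w0), (w3,w5,w3), (w4,w2,w3), (w4,w2,w4), (w4,w3,w2), (w4,w3,w4).

14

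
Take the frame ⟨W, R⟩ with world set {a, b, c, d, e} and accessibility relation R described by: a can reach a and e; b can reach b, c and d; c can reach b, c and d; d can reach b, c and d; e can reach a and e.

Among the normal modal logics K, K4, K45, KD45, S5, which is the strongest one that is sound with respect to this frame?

S5

Transitive (axiom 4): yes — every two-step R-path is closed by a direct edge.
Euclidean (axiom 5): yes — any two successors of a common world are R-related.
Serial (axiom D): yes — every world has a successor (e.g. a R a).
Reflexive (axiom T): yes — every world is R-related to itself.
So F validates K, K4, K45, KD45, S5. The strongest is S5.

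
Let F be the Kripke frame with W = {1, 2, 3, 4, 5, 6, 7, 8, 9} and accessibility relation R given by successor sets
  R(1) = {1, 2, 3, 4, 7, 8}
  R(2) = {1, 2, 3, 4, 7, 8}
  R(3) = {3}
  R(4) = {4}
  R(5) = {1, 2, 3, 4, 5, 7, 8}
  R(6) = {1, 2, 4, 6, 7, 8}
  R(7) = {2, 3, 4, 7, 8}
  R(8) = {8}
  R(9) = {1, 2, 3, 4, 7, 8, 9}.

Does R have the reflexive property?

Reflexive: yes — every world is R-related to itself.

Yes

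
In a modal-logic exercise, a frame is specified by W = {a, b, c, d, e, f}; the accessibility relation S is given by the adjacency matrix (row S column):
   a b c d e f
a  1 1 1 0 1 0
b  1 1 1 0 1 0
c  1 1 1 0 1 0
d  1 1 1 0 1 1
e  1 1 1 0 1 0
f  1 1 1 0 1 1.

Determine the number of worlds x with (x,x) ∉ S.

Enumerating: d.

1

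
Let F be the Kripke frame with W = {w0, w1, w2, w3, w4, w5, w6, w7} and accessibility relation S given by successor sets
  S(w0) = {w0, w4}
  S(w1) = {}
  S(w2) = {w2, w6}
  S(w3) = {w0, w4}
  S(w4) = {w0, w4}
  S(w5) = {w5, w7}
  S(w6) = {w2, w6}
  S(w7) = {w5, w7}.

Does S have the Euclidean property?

Yes

Euclidean: yes — any two successors of a common world are S-related.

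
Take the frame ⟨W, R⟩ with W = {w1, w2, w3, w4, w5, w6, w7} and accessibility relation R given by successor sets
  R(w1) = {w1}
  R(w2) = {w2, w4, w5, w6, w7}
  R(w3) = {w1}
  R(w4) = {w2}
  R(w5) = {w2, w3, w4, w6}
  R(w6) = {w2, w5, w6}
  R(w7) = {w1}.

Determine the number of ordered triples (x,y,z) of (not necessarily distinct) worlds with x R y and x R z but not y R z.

24

Enumerating: (w2,w4,w4), (w2,w4,w5), (w2,w4,w6), (w2,w4,w7), (w2,w5,w5), (w2,w5,w7), (w2,w6,w4), (w2,w6,w7), (w2,w7,w2), (w2,w7,w4), (w2,w7,w5), (w2,w7,w6), … and 12 more.
Total: 24.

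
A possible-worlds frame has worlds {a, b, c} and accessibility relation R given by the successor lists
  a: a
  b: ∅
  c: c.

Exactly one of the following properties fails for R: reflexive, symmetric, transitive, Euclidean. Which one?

reflexive

Reflexive: no — b is not related to itself.
Symmetric: yes — every pair in R has its reverse in R.
Transitive: yes — every two-step R-path is closed by a direct edge.
Euclidean: yes — any two successors of a common world are R-related.
Only reflexive fails.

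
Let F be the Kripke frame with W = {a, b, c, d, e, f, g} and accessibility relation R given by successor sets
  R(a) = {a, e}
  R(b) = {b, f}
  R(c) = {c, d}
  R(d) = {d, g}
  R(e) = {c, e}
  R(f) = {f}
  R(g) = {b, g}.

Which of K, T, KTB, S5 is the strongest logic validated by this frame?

T

Reflexive (axiom T): yes — every world is R-related to itself.
Symmetric (axiom B): no — a R e but not e R a.
Euclidean (axiom 5): no — a R e and a R a, but not e R a.
So F validates K, T; KTB would additionally require R to be symmetric. The strongest is T.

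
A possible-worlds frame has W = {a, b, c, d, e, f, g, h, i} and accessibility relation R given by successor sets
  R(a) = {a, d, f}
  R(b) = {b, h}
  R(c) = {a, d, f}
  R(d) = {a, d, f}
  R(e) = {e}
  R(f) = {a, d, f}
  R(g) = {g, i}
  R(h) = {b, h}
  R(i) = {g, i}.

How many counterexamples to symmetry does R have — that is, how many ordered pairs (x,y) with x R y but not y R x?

3

Enumerating: (c,a), (c,d), (c,f).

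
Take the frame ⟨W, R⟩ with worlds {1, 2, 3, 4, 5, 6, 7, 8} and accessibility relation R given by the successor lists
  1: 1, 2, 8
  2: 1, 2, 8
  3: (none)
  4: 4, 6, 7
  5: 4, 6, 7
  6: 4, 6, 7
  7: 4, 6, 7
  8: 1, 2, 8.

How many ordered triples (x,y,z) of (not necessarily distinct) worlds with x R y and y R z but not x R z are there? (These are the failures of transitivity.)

R is transitive; there are no such tuples.

0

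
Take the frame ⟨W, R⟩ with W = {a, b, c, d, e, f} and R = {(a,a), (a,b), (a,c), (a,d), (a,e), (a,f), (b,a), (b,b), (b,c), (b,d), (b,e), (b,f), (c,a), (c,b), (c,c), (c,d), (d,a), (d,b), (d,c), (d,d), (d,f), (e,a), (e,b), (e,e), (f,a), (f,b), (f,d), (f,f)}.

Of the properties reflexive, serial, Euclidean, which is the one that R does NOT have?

Euclidean

Reflexive: yes — every world is R-related to itself.
Serial: yes — every world has a successor (e.g. a R a).
Euclidean: no — a R c and a R e, but not c R e.
Only Euclidean fails.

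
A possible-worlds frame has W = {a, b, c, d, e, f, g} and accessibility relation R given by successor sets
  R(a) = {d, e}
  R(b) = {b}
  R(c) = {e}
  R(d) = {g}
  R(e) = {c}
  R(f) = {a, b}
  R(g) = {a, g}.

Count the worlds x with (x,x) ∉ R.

5

Enumerating: a, c, d, e, f.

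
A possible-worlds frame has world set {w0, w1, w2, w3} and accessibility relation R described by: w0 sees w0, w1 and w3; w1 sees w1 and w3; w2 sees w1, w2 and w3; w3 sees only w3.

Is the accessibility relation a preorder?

Yes

Reflexive: yes — every world is R-related to itself.
Transitive: yes — every two-step R-path is closed by a direct edge.
So R is a preorder.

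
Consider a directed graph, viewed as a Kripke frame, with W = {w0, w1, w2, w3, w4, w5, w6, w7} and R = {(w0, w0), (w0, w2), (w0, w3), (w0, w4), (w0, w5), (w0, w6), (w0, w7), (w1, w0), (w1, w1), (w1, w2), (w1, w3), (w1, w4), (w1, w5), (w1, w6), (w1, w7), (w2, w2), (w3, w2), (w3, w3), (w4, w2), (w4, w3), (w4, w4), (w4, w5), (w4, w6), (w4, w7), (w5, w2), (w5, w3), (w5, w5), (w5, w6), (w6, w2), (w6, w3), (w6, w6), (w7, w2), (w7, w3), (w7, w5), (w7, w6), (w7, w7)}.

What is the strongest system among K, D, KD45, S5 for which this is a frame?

D

Serial (axiom D): yes — every world has a successor (e.g. w0 R w0).
Euclidean (axiom 5): no — w0 R w2 and w0 R w3, but not w2 R w3.
Transitive (axiom 4): yes — every two-step R-path is closed by a direct edge.
Reflexive (axiom T): yes — every world is R-related to itself.
So F validates K, D; KD45 would additionally require R to be Euclidean. The strongest is D.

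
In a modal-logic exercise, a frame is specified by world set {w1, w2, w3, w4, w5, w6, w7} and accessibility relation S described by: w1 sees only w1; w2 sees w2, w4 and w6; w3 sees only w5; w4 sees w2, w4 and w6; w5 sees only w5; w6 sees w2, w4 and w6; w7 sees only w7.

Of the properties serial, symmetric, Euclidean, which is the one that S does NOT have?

Serial: yes — every world has a successor (e.g. w1 S w1).
Symmetric: no — w3 S w5 but not w5 S w3.
Euclidean: yes — any two successors of a common world are S-related.
Only symmetric fails.

symmetric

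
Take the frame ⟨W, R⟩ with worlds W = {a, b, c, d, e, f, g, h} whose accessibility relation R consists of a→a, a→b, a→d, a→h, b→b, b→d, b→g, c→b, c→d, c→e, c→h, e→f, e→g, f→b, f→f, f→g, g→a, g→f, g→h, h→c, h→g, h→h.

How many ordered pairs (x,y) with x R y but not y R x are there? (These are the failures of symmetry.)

Enumerating: (a,b), (a,d), (a,h), (b,d), (b,g), (c,b), (c,d), (c,e), (e,f), (e,g), (f,b), (g,a).

12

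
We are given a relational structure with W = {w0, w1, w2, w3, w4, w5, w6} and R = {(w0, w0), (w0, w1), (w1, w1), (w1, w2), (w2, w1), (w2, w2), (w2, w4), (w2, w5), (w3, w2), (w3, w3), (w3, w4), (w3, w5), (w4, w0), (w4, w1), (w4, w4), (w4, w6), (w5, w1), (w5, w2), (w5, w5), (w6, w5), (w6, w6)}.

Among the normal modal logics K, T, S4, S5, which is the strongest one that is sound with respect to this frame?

Reflexive (axiom T): yes — every world is R-related to itself.
Transitive (axiom 4): no — w0 R w1 and w1 R w2, but not w0 R w2.
Euclidean (axiom 5): no — w2 R w1 and w2 R w4, but not w1 R w4.
So F validates K, T; S4 would additionally require R to be transitive. The strongest is T.

T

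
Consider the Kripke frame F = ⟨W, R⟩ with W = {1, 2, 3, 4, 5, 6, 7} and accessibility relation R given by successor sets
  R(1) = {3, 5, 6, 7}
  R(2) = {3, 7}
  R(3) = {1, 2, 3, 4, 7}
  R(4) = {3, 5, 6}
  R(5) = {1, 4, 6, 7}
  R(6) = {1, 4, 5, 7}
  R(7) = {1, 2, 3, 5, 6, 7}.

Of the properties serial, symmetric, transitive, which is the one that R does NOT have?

Serial: yes — every world has a successor (e.g. 1 R 3).
Symmetric: yes — every pair in R has its reverse in R.
Transitive: no — 1 R 3 and 3 R 2, but not 1 R 2.
Only transitive fails.

transitive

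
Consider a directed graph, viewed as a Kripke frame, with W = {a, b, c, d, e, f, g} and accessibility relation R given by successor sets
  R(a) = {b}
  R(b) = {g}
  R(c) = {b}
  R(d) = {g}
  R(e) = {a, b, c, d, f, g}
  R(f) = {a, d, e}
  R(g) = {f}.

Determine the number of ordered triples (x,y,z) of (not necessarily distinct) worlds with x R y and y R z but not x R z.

Enumerating: (a,b,g), (b,g,f), (c,b,g), (d,g,f), (e,f,e), (f,a,b), (f,d,g), (f,e,b), (f,e,c), (f,e,f), (f,e,g), (g,f,a), (g,f,d), (g,f,e).

14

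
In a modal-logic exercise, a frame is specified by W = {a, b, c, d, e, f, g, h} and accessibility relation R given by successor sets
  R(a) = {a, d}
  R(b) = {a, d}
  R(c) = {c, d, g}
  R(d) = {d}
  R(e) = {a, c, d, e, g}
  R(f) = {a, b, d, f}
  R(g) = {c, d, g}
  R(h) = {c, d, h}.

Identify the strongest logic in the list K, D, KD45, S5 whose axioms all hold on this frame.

Serial (axiom D): yes — every world has a successor (e.g. a R a).
Euclidean (axiom 5): no — b R d and b R a, but not d R a.
Transitive (axiom 4): no — h R c and c R g, but not h R g.
Reflexive (axiom T): no — b is not related to itself.
So F validates K, D; KD45 would additionally require R to be Euclidean and transitive. The strongest is D.

D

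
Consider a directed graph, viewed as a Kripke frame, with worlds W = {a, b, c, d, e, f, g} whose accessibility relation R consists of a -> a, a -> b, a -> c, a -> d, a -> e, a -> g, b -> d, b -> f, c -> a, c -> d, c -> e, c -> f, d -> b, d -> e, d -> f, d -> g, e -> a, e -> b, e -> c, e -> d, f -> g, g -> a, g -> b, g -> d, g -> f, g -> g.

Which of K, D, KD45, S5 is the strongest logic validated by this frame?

Serial (axiom D): yes — every world has a successor (e.g. a R a).
Euclidean (axiom 5): no — a R b and a R c, but not b R c.
Transitive (axiom 4): no — a R b and b R f, but not a R f.
Reflexive (axiom T): no — b is not related to itself.
So F validates K, D; KD45 would additionally require R to be Euclidean and transitive. The strongest is D.

D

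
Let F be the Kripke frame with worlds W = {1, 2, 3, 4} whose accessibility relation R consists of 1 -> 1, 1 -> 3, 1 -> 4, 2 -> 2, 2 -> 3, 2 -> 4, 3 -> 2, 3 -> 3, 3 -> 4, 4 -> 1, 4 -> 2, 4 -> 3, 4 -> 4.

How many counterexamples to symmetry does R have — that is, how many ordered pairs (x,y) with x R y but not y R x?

Enumerating: (1,3).

1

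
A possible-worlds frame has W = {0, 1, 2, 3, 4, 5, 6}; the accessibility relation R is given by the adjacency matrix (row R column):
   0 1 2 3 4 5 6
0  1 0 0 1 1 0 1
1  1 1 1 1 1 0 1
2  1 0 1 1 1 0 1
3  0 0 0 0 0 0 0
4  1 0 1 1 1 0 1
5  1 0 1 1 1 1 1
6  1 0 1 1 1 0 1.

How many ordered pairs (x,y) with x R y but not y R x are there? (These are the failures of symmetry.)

Enumerating: (0,3), (1,0), (1,2), (1,3), (1,4), (1,6), (2,0), (2,3), (4,3), (5,0), (5,2), (5,3), (5,4), (5,6), (6,3).

15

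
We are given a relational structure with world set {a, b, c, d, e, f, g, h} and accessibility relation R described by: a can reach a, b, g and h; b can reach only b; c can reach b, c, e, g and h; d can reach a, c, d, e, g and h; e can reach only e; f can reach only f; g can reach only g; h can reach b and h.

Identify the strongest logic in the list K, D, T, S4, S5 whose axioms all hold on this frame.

Serial (axiom D): yes — every world has a successor (e.g. a R a).
Reflexive (axiom T): yes — every world is R-related to itself.
Transitive (axiom 4): no — d R a and a R b, but not d R b.
Euclidean (axiom 5): no — a R b and a R g, but not b R g.
So F validates K, D, T; S4 would additionally require R to be transitive. The strongest is T.

T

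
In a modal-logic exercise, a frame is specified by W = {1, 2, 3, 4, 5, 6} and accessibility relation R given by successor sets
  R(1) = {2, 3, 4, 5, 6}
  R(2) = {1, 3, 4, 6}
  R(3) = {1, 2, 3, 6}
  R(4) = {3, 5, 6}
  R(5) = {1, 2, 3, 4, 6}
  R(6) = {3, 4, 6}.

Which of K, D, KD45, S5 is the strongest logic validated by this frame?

Serial (axiom D): yes — every world has a successor (e.g. 1 R 2).
Euclidean (axiom 5): no — 1 R 2 and 1 R 5, but not 2 R 5.
Transitive (axiom 4): no — 2 R 1 and 1 R 5, but not 2 R 5.
Reflexive (axiom T): no — 1 is not related to itself.
So F validates K, D; KD45 would additionally require R to be Euclidean and transitive. The strongest is D.

D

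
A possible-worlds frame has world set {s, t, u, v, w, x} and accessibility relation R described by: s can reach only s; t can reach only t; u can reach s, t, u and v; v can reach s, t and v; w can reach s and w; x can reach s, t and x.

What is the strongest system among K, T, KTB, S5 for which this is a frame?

T

Reflexive (axiom T): yes — every world is R-related to itself.
Symmetric (axiom B): no — u R s but not s R u.
Euclidean (axiom 5): no — u R s and u R t, but not s R t.
So F validates K, T; KTB would additionally require R to be symmetric. The strongest is T.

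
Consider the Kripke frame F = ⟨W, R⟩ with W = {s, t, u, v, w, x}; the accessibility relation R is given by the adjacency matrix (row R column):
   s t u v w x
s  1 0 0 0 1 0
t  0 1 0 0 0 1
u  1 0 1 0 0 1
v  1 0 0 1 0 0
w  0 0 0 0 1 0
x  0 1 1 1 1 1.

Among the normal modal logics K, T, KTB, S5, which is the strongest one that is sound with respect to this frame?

Reflexive (axiom T): yes — every world is R-related to itself.
Symmetric (axiom B): no — s R w but not w R s.
Euclidean (axiom 5): no — u R s and u R x, but not s R x.
So F validates K, T; KTB would additionally require R to be symmetric. The strongest is T.

T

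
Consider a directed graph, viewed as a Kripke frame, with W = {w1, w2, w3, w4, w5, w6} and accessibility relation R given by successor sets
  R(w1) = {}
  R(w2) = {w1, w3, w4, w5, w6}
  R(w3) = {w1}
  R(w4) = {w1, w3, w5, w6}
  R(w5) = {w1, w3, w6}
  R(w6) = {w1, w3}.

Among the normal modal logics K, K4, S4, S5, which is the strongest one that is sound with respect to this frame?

Transitive (axiom 4): yes — every two-step R-path is closed by a direct edge.
Reflexive (axiom T): no — w1 is not related to itself.
Euclidean (axiom 5): no — w2 R w1 and w2 R w3, but not w1 R w3.
So F validates K, K4; S4 would additionally require R to be reflexive. The strongest is K4.

K4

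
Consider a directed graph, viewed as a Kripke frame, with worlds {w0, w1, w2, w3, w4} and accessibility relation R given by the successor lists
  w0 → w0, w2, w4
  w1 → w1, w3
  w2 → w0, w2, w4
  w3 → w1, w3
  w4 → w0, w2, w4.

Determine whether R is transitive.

Yes

Transitive: yes — every two-step R-path is closed by a direct edge.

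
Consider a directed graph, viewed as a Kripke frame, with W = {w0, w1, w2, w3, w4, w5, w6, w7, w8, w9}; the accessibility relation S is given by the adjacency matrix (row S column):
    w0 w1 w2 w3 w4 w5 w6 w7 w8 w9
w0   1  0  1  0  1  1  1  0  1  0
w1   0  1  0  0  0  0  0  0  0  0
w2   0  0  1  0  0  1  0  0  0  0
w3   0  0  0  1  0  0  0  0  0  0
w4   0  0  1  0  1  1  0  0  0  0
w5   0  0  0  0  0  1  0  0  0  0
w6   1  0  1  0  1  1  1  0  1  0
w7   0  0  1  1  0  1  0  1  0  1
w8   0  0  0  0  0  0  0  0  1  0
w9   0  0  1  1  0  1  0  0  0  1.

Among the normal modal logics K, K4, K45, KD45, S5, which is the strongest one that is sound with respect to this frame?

Transitive (axiom 4): yes — every two-step S-path is closed by a direct edge.
Euclidean (axiom 5): no — w0 S w2 and w0 S w4, but not w2 S w4.
Serial (axiom D): yes — every world has a successor (e.g. w0 S w0).
Reflexive (axiom T): yes — every world is S-related to itself.
So F validates K, K4; K45 would additionally require S to be Euclidean. The strongest is K4.

K4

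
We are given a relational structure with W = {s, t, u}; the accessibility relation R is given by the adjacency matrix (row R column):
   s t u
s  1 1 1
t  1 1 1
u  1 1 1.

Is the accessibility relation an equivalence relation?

Reflexive: yes — every world is R-related to itself.
Symmetric: yes — every pair in R has its reverse in R.
Transitive: yes — every two-step R-path is closed by a direct edge.
So R is an equivalence relation.

Yes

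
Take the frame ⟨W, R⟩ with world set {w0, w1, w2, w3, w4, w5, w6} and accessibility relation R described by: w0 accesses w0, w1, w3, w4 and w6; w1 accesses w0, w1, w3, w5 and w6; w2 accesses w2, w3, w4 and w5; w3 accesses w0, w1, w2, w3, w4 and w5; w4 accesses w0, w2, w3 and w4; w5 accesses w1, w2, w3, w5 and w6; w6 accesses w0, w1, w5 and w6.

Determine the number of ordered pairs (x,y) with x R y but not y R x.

R is symmetric; there are no such tuples.

0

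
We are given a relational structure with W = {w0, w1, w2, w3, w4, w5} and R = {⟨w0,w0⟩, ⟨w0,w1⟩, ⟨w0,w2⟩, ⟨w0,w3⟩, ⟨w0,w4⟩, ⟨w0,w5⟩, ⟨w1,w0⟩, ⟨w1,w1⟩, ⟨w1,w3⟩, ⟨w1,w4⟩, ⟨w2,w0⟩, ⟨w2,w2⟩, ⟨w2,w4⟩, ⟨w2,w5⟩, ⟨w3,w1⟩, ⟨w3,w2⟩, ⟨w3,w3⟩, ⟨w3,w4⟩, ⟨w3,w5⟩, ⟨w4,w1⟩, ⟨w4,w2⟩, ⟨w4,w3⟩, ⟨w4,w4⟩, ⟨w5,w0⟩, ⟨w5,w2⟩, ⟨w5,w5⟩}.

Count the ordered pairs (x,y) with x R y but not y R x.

4

Enumerating: (w0,w3), (w0,w4), (w3,w2), (w3,w5).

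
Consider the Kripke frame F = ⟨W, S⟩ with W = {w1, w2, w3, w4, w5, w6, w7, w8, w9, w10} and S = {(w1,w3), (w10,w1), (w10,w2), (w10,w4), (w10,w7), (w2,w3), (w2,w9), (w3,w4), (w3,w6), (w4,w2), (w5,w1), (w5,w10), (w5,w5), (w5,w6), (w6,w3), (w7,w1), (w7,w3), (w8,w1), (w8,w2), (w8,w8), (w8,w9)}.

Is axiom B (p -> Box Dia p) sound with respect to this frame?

Axiom B corresponds to the accessibility relation being symmetric.
Symmetric: no — w1 S w3 but not w3 S w1.

No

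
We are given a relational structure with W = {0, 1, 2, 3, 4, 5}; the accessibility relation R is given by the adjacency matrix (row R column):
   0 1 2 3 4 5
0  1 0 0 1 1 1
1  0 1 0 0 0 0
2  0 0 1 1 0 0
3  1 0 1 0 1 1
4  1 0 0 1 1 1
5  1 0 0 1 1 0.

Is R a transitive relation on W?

Transitive: no — 0 R 3 and 3 R 2, but not 0 R 2.

No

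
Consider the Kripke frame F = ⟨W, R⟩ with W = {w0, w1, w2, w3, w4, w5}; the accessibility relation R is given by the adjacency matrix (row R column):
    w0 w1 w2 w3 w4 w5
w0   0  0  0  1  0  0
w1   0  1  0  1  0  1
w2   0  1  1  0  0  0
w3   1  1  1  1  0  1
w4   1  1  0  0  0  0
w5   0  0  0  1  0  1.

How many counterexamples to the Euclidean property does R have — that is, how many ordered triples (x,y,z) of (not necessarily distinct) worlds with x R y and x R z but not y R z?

Enumerating: (w1,w5,w1), (w2,w1,w2), (w3,w0,w0), (w3,w0,w1), (w3,w0,w2), (w3,w0,w5), (w3,w1,w0), (w3,w1,w2), (w3,w2,w0), (w3,w2,w3), (w3,w2,w5), (w3,w5,w0), (w3,w5,w1), (w3,w5,w2), (w4,w0,w0), (w4,w0,w1), (w4,w1,w0).

17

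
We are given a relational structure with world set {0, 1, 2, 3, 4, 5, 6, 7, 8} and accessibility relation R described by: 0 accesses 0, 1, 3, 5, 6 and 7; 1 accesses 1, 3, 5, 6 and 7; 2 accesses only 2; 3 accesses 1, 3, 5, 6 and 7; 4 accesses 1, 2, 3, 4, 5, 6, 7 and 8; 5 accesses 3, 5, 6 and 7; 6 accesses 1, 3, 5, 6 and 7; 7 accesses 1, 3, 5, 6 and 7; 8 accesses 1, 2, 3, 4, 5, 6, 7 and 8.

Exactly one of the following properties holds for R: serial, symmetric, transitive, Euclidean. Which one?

Serial: yes — every world has a successor (e.g. 0 R 0).
Symmetric: no — 0 R 1 but not 1 R 0.
Transitive: no — 5 R 3 and 3 R 1, but not 5 R 1.
Euclidean: no — 0 R 5 and 0 R 1, but not 5 R 1.
Only serial holds.

serial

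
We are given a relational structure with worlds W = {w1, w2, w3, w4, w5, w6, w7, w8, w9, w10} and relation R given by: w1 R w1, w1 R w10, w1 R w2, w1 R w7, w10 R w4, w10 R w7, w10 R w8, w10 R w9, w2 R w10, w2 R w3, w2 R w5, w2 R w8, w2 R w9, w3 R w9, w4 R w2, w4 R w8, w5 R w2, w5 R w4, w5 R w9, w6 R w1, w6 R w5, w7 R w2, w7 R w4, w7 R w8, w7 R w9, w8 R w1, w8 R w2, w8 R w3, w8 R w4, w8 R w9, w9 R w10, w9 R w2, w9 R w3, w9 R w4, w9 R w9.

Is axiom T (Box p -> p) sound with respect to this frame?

The schema T characterises exactly the reflexive frames.
Reflexive: no — w2 is not related to itself.

No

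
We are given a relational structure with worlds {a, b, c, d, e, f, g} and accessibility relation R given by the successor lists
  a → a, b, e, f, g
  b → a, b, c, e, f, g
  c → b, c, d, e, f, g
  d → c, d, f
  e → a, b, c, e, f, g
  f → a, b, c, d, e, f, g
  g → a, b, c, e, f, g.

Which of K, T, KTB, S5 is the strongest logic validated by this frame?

KTB

Reflexive (axiom T): yes — every world is R-related to itself.
Symmetric (axiom B): yes — every pair in R has its reverse in R.
Euclidean (axiom 5): no — b R a and b R c, but not a R c.
So F validates K, T, KTB; S5 would additionally require R to be Euclidean. The strongest is KTB.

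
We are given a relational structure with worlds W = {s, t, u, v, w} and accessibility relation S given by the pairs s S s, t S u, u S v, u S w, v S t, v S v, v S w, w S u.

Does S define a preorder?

Reflexive: no — t is not related to itself.
Transitive: no — t S u and u S v, but not t S v.
So S is not a preorder.

No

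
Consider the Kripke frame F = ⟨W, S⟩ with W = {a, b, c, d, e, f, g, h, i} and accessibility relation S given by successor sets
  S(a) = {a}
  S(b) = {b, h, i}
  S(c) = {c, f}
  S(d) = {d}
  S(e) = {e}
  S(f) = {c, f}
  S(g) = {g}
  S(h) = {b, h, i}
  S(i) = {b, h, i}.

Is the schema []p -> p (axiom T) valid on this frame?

The schema T characterises exactly the reflexive frames.
Reflexive: yes — every world is S-related to itself.

Yes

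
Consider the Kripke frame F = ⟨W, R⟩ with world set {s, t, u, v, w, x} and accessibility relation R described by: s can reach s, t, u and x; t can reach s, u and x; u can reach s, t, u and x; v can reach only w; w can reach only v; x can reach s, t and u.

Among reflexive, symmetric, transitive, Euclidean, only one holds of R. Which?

symmetric

Reflexive: no — t is not related to itself.
Symmetric: yes — every pair in R has its reverse in R.
Transitive: no — t R s and s R t, but not t R t.
Euclidean: no — s R t and s R t, but not t R t.
Only symmetric holds.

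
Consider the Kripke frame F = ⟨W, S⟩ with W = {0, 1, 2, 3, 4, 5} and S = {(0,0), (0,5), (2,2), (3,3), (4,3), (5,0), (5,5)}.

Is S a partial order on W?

No

Reflexive: no — 1 is not related to itself.
Transitive: yes — every two-step S-path is closed by a direct edge.
Antisymmetric: no — 0 S 5 and 5 S 0 with 0 ≠ 5.
So S is not a partial order.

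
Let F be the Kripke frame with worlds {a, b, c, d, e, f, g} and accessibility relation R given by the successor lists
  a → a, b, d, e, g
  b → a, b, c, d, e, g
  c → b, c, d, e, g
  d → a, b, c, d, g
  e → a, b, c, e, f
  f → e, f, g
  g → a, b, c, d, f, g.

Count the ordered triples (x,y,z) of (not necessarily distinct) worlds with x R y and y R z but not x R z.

Enumerating: (a,b,c), (a,d,c), (a,e,c), (a,e,f), (a,g,c), (a,g,f), (b,e,f), (b,g,f), (c,b,a), (c,d,a), (c,e,a), (c,e,f), … and 24 more.
Total: 36.

36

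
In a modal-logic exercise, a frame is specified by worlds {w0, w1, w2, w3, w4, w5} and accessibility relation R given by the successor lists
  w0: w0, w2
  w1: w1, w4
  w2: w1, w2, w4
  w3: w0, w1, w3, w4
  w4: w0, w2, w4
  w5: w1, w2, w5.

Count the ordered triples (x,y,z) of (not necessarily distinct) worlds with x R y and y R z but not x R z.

10

Enumerating: (w0,w2,w1), (w0,w2,w4), (w1,w4,w0), (w1,w4,w2), (w2,w4,w0), (w3,w0,w2), (w3,w4,w2), (w4,w2,w1), (w5,w1,w4), (w5,w2,w4).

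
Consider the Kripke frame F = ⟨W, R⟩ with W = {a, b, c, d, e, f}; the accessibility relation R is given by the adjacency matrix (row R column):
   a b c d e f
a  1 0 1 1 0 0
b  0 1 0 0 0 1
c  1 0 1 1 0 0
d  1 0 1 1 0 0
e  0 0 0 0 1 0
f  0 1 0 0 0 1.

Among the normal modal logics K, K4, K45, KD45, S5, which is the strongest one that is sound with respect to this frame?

S5

Transitive (axiom 4): yes — every two-step R-path is closed by a direct edge.
Euclidean (axiom 5): yes — any two successors of a common world are R-related.
Serial (axiom D): yes — every world has a successor (e.g. a R a).
Reflexive (axiom T): yes — every world is R-related to itself.
So F validates K, K4, K45, KD45, S5. The strongest is S5.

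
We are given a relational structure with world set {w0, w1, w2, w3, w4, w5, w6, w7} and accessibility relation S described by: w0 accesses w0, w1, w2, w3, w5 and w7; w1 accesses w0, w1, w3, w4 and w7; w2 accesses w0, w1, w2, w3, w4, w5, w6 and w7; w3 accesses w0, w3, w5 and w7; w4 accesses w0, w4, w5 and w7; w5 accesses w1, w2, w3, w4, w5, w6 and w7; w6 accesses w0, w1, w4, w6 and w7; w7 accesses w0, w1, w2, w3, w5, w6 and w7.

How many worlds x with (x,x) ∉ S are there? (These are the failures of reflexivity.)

S is reflexive; there are no such worlds.

0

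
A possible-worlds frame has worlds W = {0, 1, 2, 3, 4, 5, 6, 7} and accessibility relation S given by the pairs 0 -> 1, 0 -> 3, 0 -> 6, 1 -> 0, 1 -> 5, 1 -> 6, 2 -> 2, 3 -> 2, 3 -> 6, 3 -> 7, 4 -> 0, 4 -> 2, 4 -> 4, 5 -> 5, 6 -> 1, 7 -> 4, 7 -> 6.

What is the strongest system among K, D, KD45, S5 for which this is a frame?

Serial (axiom D): yes — every world has a successor (e.g. 0 S 1).
Euclidean (axiom 5): no — 0 S 1 and 0 S 3, but not 1 S 3.
Transitive (axiom 4): no — 0 S 1 and 1 S 5, but not 0 S 5.
Reflexive (axiom T): no — 0 is not related to itself.
So F validates K, D; KD45 would additionally require S to be Euclidean and transitive. The strongest is D.

D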